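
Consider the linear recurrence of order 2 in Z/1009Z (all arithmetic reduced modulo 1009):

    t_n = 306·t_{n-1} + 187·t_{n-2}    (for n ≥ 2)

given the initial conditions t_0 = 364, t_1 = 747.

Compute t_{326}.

425

t_2 = 306·747 + 187·364 = 4
t_3 = 306·4 + 187·747 = 662
t_4 = 306·662 + 187·4 = 511
t_5 = 306·511 + 187·662 = 667
t_6 = 306·667 + 187·511 = 995
t_7 = 306·995 + 187·667 = 374
Continuing the recurrence:
  t_8 = 836;  t_9 = 856;  t_10 = 542;  t_11 = 17;  t_12 = 611;  t_13 = 453
  t_14 = 625;  t_15 = 504;  t_16 = 687;  t_17 = 761;  t_18 = 113;  t_19 = 310
  t_20 = 965;  t_21 = 110;  t_22 = 207;  t_23 = 165;  t_24 = 407;  t_25 = 11
  t_26 = 773;  t_27 = 471;  t_28 = 103;  t_29 = 533;  t_30 = 739;  t_31 = 907
  t_32 = 27;  t_33 = 287;  t_34 = 43;  t_35 = 233;  t_36 = 637;  t_37 = 369
  t_38 = 972;  t_39 = 168;  t_40 = 93;  t_41 = 343;  t_42 = 260;  t_43 = 423
  t_44 = 474;  t_45 = 147;  t_46 = 432;  t_47 = 259;  t_48 = 616;  t_49 = 823
  t_50 = 763;  t_51 = 932;  t_52 = 57;  t_53 = 16;  t_54 = 420;  t_55 = 342
  t_56 = 563;  t_57 = 126;  t_58 = 559;  t_59 = 888;  t_60 = 913;  t_61 = 465
  t_62 = 231;  t_63 = 237;  t_64 = 693;  t_65 = 91;  t_66 = 33;  t_67 = 881
  t_68 = 300;  t_69 = 261;  t_70 = 760;  t_71 = 865;  t_72 = 183;  t_73 = 818
  t_74 = 1000;  t_75 = 880;  t_76 = 212;  t_77 = 389;  t_78 = 265;  t_79 = 465
  t_80 = 135;  t_81 = 122;  t_82 = 19;  t_83 = 376;  t_84 = 556;  t_85 = 306
  t_86 = 853;  t_87 = 405;  t_88 = 921;  t_89 = 375;  t_90 = 421;  t_91 = 178
  t_92 = 7;  t_93 = 113;  t_94 = 572;  t_95 = 417;  t_96 = 478;  t_97 = 249
  t_98 = 104;  t_99 = 694;  t_100 = 751;  t_101 = 380;  t_102 = 431;  t_103 = 137
  t_104 = 430;  t_105 = 804;  t_106 = 527;  t_107 = 838;  t_108 = 818;  t_109 = 387
  t_110 = 976;  t_111 = 722;  t_112 = 853;  t_113 = 504;  t_114 = 945;  t_115 = 1007
  t_116 = 537;  t_117 = 490;  t_118 = 127;  t_119 = 331;  t_120 = 928;  t_121 = 787
  t_122 = 668;  t_123 = 445;  t_124 = 764;  t_125 = 173;  t_126 = 60;  t_127 = 261
  t_128 = 276;  t_129 = 75;  t_130 = 905;  t_131 = 363;  t_132 = 820;  t_133 = 966
  t_134 = 940;  t_135 = 106;  t_136 = 362;  t_137 = 433;  t_138 = 410;  t_139 = 595
  t_140 = 436;  t_141 = 503;  t_142 = 353;  t_143 = 279;  t_144 = 35;  t_145 = 325
  t_146 = 50;  t_147 = 400;  t_148 = 580;  t_149 = 30;  t_150 = 596;  t_151 = 312
  t_152 = 79;  t_153 = 789;  t_154 = 930;  t_155 = 271;  t_156 = 550;  t_157 = 24
  t_158 = 213;  t_159 = 45;  t_160 = 124;  t_161 = 954;  t_162 = 304;  t_163 = 1
  t_164 = 650;  t_165 = 314;  t_166 = 699;  t_167 = 182;  t_168 = 749;  t_169 = 888
  t_170 = 119;  t_171 = 670;  t_172 = 248;  t_173 = 387;  t_174 = 331;  t_175 = 107
  t_176 = 802;  t_177 = 54;  t_178 = 13;  t_179 = 959;  t_180 = 248;  t_181 = 953
  t_182 = 988;  t_183 = 255;  t_184 = 446;  t_185 = 523;  t_186 = 271;  t_187 = 116
  t_188 = 408;  t_189 = 235;  t_190 = 892;  t_191 = 71;  t_192 = 856;  t_193 = 765
  t_194 = 652;  t_195 = 516;  t_196 = 327;  t_197 = 808;  t_198 = 652;  t_199 = 485
  t_200 = 931;  t_201 = 233;  t_202 = 208;  t_203 = 265;  t_204 = 924;  t_205 = 338
  t_206 = 759;  t_207 = 832;  t_208 = 997;  t_209 = 562;  t_210 = 216;  t_211 = 669
  t_212 = 928;  t_213 = 426;  t_214 = 183;  t_215 = 454;  t_216 = 606;  t_217 = 931
  t_218 = 662;  t_219 = 312;  t_220 = 313;  t_221 = 754;  t_222 = 681;  t_223 = 270
  t_224 = 95;  t_225 = 858;  t_226 = 820;  t_227 = 703;  t_228 = 173;  t_229 = 761
  t_230 = 859;  t_231 = 552;  t_232 = 611;  t_233 = 607;  t_234 = 326;  t_235 = 366
  t_236 = 419;  t_237 = 910;  t_238 = 636;  t_239 = 537;  t_240 = 734;  t_241 = 125
  t_242 = 951;  t_243 = 582;  t_244 = 761;  t_245 = 658;  t_246 = 595;  t_247 = 398
  t_248 = 983;  t_249 = 885;  t_250 = 581;  t_251 = 221;  t_252 = 707;  t_253 = 374
  t_254 = 457;  t_255 = 917;  t_256 = 803;  t_257 = 480;  t_258 = 395;  t_259 = 758
  t_260 = 86;  t_261 = 568;  t_262 = 198;  t_263 = 319;  t_264 = 443;  t_265 = 474
  t_266 = 860;  t_267 = 666;  t_268 = 367;  t_269 = 738;  t_270 = 838;  t_271 = 924
  t_272 = 535;  t_273 = 501;  t_274 = 92;  t_275 = 759;  t_276 = 235;  t_277 = 944
  t_278 = 848;  t_279 = 128;  t_280 = 989;  t_281 = 663;  t_282 = 365;  t_283 = 574
  t_284 = 730;  t_285 = 775;  t_286 = 330;  t_287 = 718;  t_288 = 916;  t_289 = 872
  t_290 = 218;  t_291 = 729;  t_292 = 491;  t_293 = 13;  t_294 = 949;  t_295 = 215
  t_296 = 84;  t_297 = 324;  t_298 = 835;  t_299 = 281;  t_300 = 980;  t_301 = 286
  t_302 = 364;  t_303 = 399;  t_304 = 470;  t_305 = 489;  t_306 = 409;  t_307 = 671
  t_308 = 298;  t_309 = 739;  t_310 = 349;  t_311 = 809;  t_312 = 27;  t_313 = 123
  t_314 = 309;  t_315 = 511;  t_316 = 241;  t_317 = 800;  t_318 = 284;  t_319 = 398
  t_320 = 339;  t_321 = 576;  t_322 = 516;  t_323 = 241;  t_324 = 726
t_325 = 306·726 + 187·241 = 847
t_326 = 306·847 + 187·726 = 425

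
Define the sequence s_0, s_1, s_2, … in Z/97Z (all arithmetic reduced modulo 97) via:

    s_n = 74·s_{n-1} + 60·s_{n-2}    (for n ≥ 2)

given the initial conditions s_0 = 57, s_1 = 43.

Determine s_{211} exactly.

66

s_2 = 74·43 + 60·57 = 6
s_3 = 74·6 + 60·43 = 17
s_4 = 74·17 + 60·6 = 66
s_5 = 74·66 + 60·17 = 84
s_6 = 74·84 + 60·66 = 88
s_7 = 74·88 + 60·84 = 9
Continuing the recurrence:
  s_8 = 29;  s_9 = 67;  s_10 = 5;  s_11 = 25;  s_12 = 16;  s_13 = 65
  s_14 = 47;  s_15 = 6;  s_16 = 63;  s_17 = 75;  s_18 = 18;  s_19 = 12
  s_20 = 28;  s_21 = 76;  s_22 = 29;  s_23 = 13;  s_24 = 83;  s_25 = 35
  s_26 = 4;  s_27 = 68;  s_28 = 34;  s_29 = 0;  s_30 = 3;  s_31 = 28
  s_32 = 21;  s_33 = 33;  s_34 = 16;  s_35 = 60;  s_36 = 65;  s_37 = 68
  s_38 = 8;  s_39 = 16;  s_40 = 15;  s_41 = 33;  s_42 = 44;  s_43 = 95
  s_44 = 67;  s_45 = 85;  s_46 = 28;  s_47 = 91;  s_48 = 72;  s_49 = 21
  s_50 = 54;  s_51 = 18;  s_52 = 13;  s_53 = 5;  s_54 = 83;  s_55 = 40
  s_56 = 83;  s_57 = 6;  s_58 = 89;  s_59 = 59;  s_60 = 6;  s_61 = 7
  s_62 = 5;  s_63 = 14;  s_64 = 75;  s_65 = 85;  s_66 = 23;  s_67 = 12
  s_68 = 37;  s_69 = 63;  s_70 = 92;  s_71 = 15;  s_72 = 34;  s_73 = 21
  s_74 = 5;  s_75 = 78;  s_76 = 58;  s_77 = 48;  s_78 = 48;  s_79 = 30
  s_80 = 56;  s_81 = 27;  s_82 = 23;  s_83 = 24;  s_84 = 52;  s_85 = 50
  s_86 = 30;  s_87 = 79;  s_88 = 80;  s_89 = 87;  s_90 = 83;  s_91 = 13
  s_92 = 25;  s_93 = 11;  s_94 = 83;  s_95 = 12;  s_96 = 48;  s_97 = 4
  s_98 = 72;  s_99 = 39;  s_100 = 28;  s_101 = 47;  s_102 = 17;  s_103 = 4
  s_104 = 55;  s_105 = 42;  s_106 = 6;  s_107 = 54;  s_108 = 88;  s_109 = 52
  s_110 = 10;  s_111 = 77;  s_112 = 90;  s_113 = 28;  s_114 = 3;  s_115 = 59
  s_116 = 84;  s_117 = 56;  s_118 = 66;  s_119 = 96;  s_120 = 6;  s_121 = 93
  s_122 = 64;  s_123 = 34;  s_124 = 51;  s_125 = 91;  s_126 = 94;  s_127 = 0
  s_128 = 14;  s_129 = 66;  s_130 = 1;  s_131 = 57;  s_132 = 10;  s_133 = 86
  s_134 = 77;  s_135 = 91;  s_136 = 5;  s_137 = 10;  s_138 = 70;  s_139 = 57
  s_140 = 76;  s_141 = 23;  s_142 = 54;  s_143 = 41;  s_144 = 66;  s_145 = 69
  s_146 = 45;  s_147 = 1;  s_148 = 58;  s_149 = 84;  s_150 = 93;  s_151 = 88
  s_152 = 64;  s_153 = 25;  s_154 = 64;  s_155 = 28;  s_156 = 92;  s_157 = 49
  s_158 = 28;  s_159 = 65;  s_160 = 88;  s_161 = 33;  s_162 = 59;  s_163 = 41
  s_164 = 75;  s_165 = 56;  s_166 = 11;  s_167 = 3;  s_168 = 9;  s_169 = 70
  s_170 = 94;  s_171 = 1;  s_172 = 88;  s_173 = 73;  s_174 = 12;  s_175 = 30
  s_176 = 30;  s_177 = 43;  s_178 = 35;  s_179 = 29;  s_180 = 75;  s_181 = 15
  s_182 = 81;  s_183 = 7;  s_184 = 43;  s_185 = 13;  s_186 = 50;  s_187 = 18
  s_188 = 64;  s_189 = 93;  s_190 = 52;  s_191 = 19;  s_192 = 64;  s_193 = 56
  s_194 = 30;  s_195 = 51;  s_196 = 45;  s_197 = 85;  s_198 = 66;  s_199 = 90
  s_200 = 47;  s_201 = 51;  s_202 = 95;  s_203 = 2;  s_204 = 28;  s_205 = 58
  s_206 = 55;  s_207 = 81;  s_208 = 79;  s_209 = 36
s_210 = 74·36 + 60·79 = 32
s_211 = 74·32 + 60·36 = 66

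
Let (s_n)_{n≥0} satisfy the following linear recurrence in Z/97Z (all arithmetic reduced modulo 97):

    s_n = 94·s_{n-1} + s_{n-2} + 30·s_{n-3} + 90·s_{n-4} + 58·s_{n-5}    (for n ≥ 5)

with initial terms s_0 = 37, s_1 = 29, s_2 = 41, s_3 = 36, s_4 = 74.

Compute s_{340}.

s_5 = 94·74 + 1·36 + 30·41 + 90·29 + 58·37 = 77
s_6 = 94·77 + 1·74 + 30·36 + 90·41 + 58·29 = 87
s_7 = 94·87 + 1·77 + 30·74 + 90·36 + 58·41 = 88
s_8 = 94·88 + 1·87 + 30·77 + 90·74 + 58·36 = 17
s_9 = 94·17 + 1·88 + 30·87 + 90·77 + 58·74 = 95
s_10 = 94·95 + 1·17 + 30·88 + 90·87 + 58·77 = 21
Continuing the recurrence:
  s_11 = 25;  s_12 = 21;  s_13 = 40;  s_14 = 0;  s_15 = 64;  s_16 = 80
  s_17 = 83;  s_18 = 94;  s_19 = 7;  s_20 = 89;  s_21 = 23;  s_22 = 21
  s_23 = 79;  s_24 = 63;  s_25 = 89;  s_26 = 55;  s_27 = 54;  s_28 = 11
  s_29 = 46;  s_30 = 62;  s_31 = 92;  s_32 = 50;  s_33 = 81;  s_34 = 48
  s_35 = 24;  s_36 = 20;  s_37 = 51;  s_38 = 2;  s_39 = 60;  s_40 = 82
  s_41 = 95;  s_42 = 79;  s_43 = 74;  s_44 = 84;  s_45 = 75;  s_46 = 52
  s_47 = 4;  s_48 = 77;  s_49 = 54;  s_50 = 44;  s_51 = 79;  s_52 = 53
  s_53 = 90;  s_54 = 30;  s_55 = 0;  s_56 = 54;  s_57 = 78;  s_58 = 77
  s_59 = 6;  s_60 = 81;  s_61 = 3;  s_62 = 66;  s_63 = 63;  s_64 = 39
  s_65 = 7;  s_66 = 68;  s_67 = 92;  s_68 = 85;  s_69 = 16;  s_70 = 11
  s_71 = 13;  s_72 = 52;  s_73 = 58;  s_74 = 52;  s_75 = 69;  s_76 = 35
  s_77 = 60;  s_78 = 75;  s_79 = 23;  s_80 = 34;  s_81 = 95;  s_82 = 96
  s_83 = 69;  s_84 = 52;  s_85 = 26;  s_86 = 92;  s_87 = 90;  s_88 = 69
  s_89 = 45;  s_90 = 6;  s_91 = 13;  s_92 = 40;  s_93 = 74;  s_94 = 60
  s_95 = 90;  s_96 = 59;  s_97 = 23;  s_98 = 63;  s_99 = 89;  s_100 = 55
  s_101 = 31;  s_102 = 33;  s_103 = 54;  s_104 = 49;  s_105 = 87;  s_106 = 65
  s_107 = 85;  s_108 = 68;  s_109 = 87;  s_110 = 61;  s_111 = 75;  s_112 = 13
  s_113 = 60;  s_114 = 9;  s_115 = 41;  s_116 = 28;  s_117 = 76;  s_118 = 82
  s_119 = 32;  s_120 = 83;  s_121 = 37;  s_122 = 13;  s_123 = 36;  s_124 = 59
  s_125 = 51;  s_126 = 34;  s_127 = 87;  s_128 = 68;  s_129 = 88;  s_130 = 90
  s_131 = 20;  s_132 = 62;  s_133 = 42;  s_134 = 63;  s_135 = 3;  s_136 = 3
  s_137 = 45;  s_138 = 13;  s_139 = 43;  s_140 = 29;  s_141 = 11;  s_142 = 22
  s_143 = 7;  s_144 = 3;  s_145 = 32;  s_146 = 19;  s_147 = 31;  s_148 = 10
  s_149 = 36;  s_150 = 33;  s_151 = 55;  s_152 = 57;  s_153 = 38;  s_154 = 55
  s_155 = 8;  s_156 = 82;  s_157 = 87;  s_158 = 37;  s_159 = 41;  s_160 = 86
  s_161 = 93;  s_162 = 4;  s_163 = 58;  s_164 = 31;  s_165 = 57;  s_166 = 79
  s_167 = 91;  s_168 = 7;  s_169 = 56;  s_170 = 84;  s_171 = 79;  s_172 = 63
  s_173 = 96;  s_174 = 52;  s_175 = 38;  s_176 = 72;  s_177 = 96;  s_178 = 17
  s_179 = 8;  s_180 = 14;  s_181 = 3;  s_182 = 68;  s_183 = 82;  s_184 = 84
  s_185 = 42;  s_186 = 79;  s_187 = 69;  s_188 = 62;  s_189 = 41;  s_190 = 12
  s_191 = 47;  s_192 = 13;  s_193 = 88;  s_194 = 58;  s_195 = 89;  s_196 = 22
  s_197 = 58;  s_198 = 38;  s_199 = 47;  s_200 = 49;  s_201 = 67;  s_202 = 88
  s_203 = 44;  s_204 = 81;  s_205 = 61;  s_206 = 26;  s_207 = 31;  s_208 = 62
  s_209 = 46;  s_210 = 39;  s_211 = 73;  s_212 = 42;  s_213 = 26;  s_214 = 87
  s_215 = 60;  s_216 = 68;  s_217 = 64;  s_218 = 53;  s_219 = 72;  s_220 = 8
  s_221 = 90;  s_222 = 1;  s_223 = 84;  s_224 = 70;  s_225 = 29;  s_226 = 53
  s_227 = 82;  s_228 = 15;  s_229 = 52;  s_230 = 41;  s_231 = 66;  s_232 = 40
  s_233 = 33;  s_234 = 91;  s_235 = 63;  s_236 = 75;  s_237 = 1;  s_238 = 38
  s_239 = 87;  s_240 = 26;  s_241 = 60;  s_242 = 17;  s_243 = 56;  s_244 = 14
  s_245 = 60;  s_246 = 25;  s_247 = 29;  s_248 = 38;  s_249 = 87;  s_250 = 72
  s_251 = 27;  s_252 = 40;  s_253 = 73;  s_254 = 32;  s_255 = 23;  s_256 = 44
  s_257 = 41;  s_258 = 62;  s_259 = 57;  s_260 = 13;  s_261 = 69;  s_262 = 65
  s_263 = 66;  s_264 = 11;  s_265 = 23;  s_266 = 37;  s_267 = 58;  s_268 = 36
  s_269 = 82;  s_270 = 83;  s_271 = 34;  s_272 = 24;  s_273 = 86;  s_274 = 14
  s_275 = 5;  s_276 = 18;  s_277 = 94;  s_278 = 23;  s_279 = 81;  s_280 = 48
  s_281 = 43;  s_282 = 74;  s_283 = 88;  s_284 = 30;  s_285 = 45;  s_286 = 49
  s_287 = 12;  s_288 = 49;  s_289 = 44;  s_290 = 22;  s_291 = 35;  s_292 = 38
  s_293 = 11;  s_294 = 58;  s_295 = 68;  s_296 = 8;  s_297 = 31;  s_298 = 53
  s_299 = 90;  s_300 = 42;  s_301 = 55;  s_302 = 27;  s_303 = 89;  s_304 = 31
  s_305 = 44;  s_306 = 41;  s_307 = 48;  s_308 = 51;  s_309 = 93;  s_310 = 82
  s_311 = 24;  s_312 = 86;  s_313 = 71;  s_314 = 78;  s_315 = 21;  s_316 = 25
  s_317 = 84;  s_318 = 95;  s_319 = 76;  s_320 = 35;  s_321 = 94;  s_322 = 32
  s_323 = 12;  s_324 = 92;  s_325 = 31;  s_326 = 58;  s_327 = 24;  s_328 = 95
  s_329 = 2;  s_330 = 67;  s_331 = 27;  s_332 = 94;  s_333 = 73;  s_334 = 41
  s_335 = 65;  s_336 = 34;  s_337 = 23;  s_338 = 42
s_339 = 94·42 + 1·23 + 30·34 + 90·65 + 58·41 = 27
s_340 = 94·27 + 1·42 + 30·23 + 90·34 + 58·65 = 12

12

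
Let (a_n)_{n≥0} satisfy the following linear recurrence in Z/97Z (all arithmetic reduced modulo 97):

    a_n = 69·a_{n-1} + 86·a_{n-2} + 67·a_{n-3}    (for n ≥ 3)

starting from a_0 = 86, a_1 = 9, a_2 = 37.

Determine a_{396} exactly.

12

a_3 = 69·37 + 86·9 + 67·86 = 68
a_4 = 69·68 + 86·37 + 67·9 = 38
a_5 = 69·38 + 86·68 + 67·37 = 85
a_6 = 69·85 + 86·38 + 67·68 = 12
a_7 = 69·12 + 86·85 + 67·38 = 14
a_8 = 69·14 + 86·12 + 67·85 = 30
Continuing the recurrence:
  a_9 = 4;  a_10 = 11;  a_11 = 9;  a_12 = 89;  a_13 = 86;  a_14 = 29
  a_15 = 34;  a_16 = 29;  a_17 = 78;  a_18 = 66;  a_19 = 13;  a_20 = 62
  a_21 = 21;  a_22 = 86;  a_23 = 60;  a_24 = 42;  a_25 = 46;  a_26 = 39
  a_27 = 52;  a_28 = 33;  a_29 = 50;  a_30 = 72;  a_31 = 33;  a_32 = 82
  a_33 = 31;  a_34 = 53;  a_35 = 80;  a_36 = 30;  a_37 = 85;  a_38 = 31
  a_39 = 13;  a_40 = 43;  a_41 = 51;  a_42 = 37;  a_43 = 23;  a_44 = 38
  a_45 = 95;  a_46 = 15;  a_47 = 14;  a_48 = 85;  a_49 = 23;  a_50 = 38
  a_51 = 13;  a_52 = 80;  a_53 = 66;  a_54 = 83;  a_55 = 79;  a_56 = 36
  a_57 = 95;  a_58 = 6;  a_59 = 35;  a_60 = 81;  a_61 = 77;  a_62 = 74
  a_63 = 83;  a_64 = 81;  a_65 = 31;  a_66 = 19;  a_67 = 92;  a_68 = 68
  a_69 = 6;  a_70 = 10;  a_71 = 39;  a_72 = 73;  a_73 = 40;  a_74 = 11
  a_75 = 69;  a_76 = 45;  a_77 = 76;  a_78 = 60;  a_79 = 14;  a_80 = 63
  a_81 = 65;  a_82 = 74;  a_83 = 76;  a_84 = 55;  a_85 = 60;  a_86 = 91
  a_87 = 89;  a_88 = 42;  a_89 = 62;  a_90 = 79;  a_91 = 17;  a_92 = 93
  a_93 = 77;  a_94 = 94;  a_95 = 36;  a_96 = 13;  a_97 = 9;  a_98 = 77
  a_99 = 71;  a_100 = 96;  a_101 = 41;  a_102 = 31;  a_103 = 69;  a_104 = 86
  a_105 = 74;  a_106 = 53;  a_107 = 69;  a_108 = 18;  a_109 = 57;  a_110 = 16
  a_111 = 34;  a_112 = 72;  a_113 = 40;  a_114 = 75;  a_115 = 53;  a_116 = 80
  a_117 = 68;  a_118 = 88;  a_119 = 14;  a_120 = 92;  a_121 = 62;  a_122 = 33
  a_123 = 96;  a_124 = 36;  a_125 = 50;  a_126 = 77;  a_127 = 94;  a_128 = 65
  a_129 = 74;  a_130 = 19;  a_131 = 2;  a_132 = 37;  a_133 = 21;  a_134 = 12
  a_135 = 69;  a_136 = 22;  a_137 = 11;  a_138 = 96;  a_139 = 23;  a_140 = 7
  a_141 = 66;  a_142 = 4;  a_143 = 19;  a_144 = 63;  a_145 = 41;  a_146 = 14
  a_147 = 80;  a_148 = 62;  a_149 = 68;  a_150 = 58;  a_151 = 36;  a_152 = 0
  a_153 = 95;  a_154 = 43;  a_155 = 79;  a_156 = 91;  a_157 = 46;  a_158 = 94
  a_159 = 49;  a_160 = 94;  a_161 = 23;  a_162 = 53;  a_163 = 2;  a_164 = 29
  a_165 = 1;  a_166 = 78;  a_167 = 39;  a_168 = 57;  a_169 = 0;  a_170 = 46
  a_171 = 9;  a_172 = 18;  a_173 = 54;  a_174 = 57;  a_175 = 83;  a_176 = 85
  a_177 = 41;  a_178 = 83;  a_179 = 10;  a_180 = 2;  a_181 = 60;  a_182 = 35
  a_183 = 46;  a_184 = 19;  a_185 = 46;  a_186 = 33;  a_187 = 37;  a_188 = 34
  a_189 = 76;  a_190 = 74;  a_191 = 49;  a_192 = 93;  a_193 = 69;  a_194 = 37
  a_195 = 71;  a_196 = 94;  a_197 = 36;  a_198 = 96;  a_199 = 13;  a_200 = 22
  a_201 = 47;  a_202 = 89;  a_203 = 17;  a_204 = 45;  a_205 = 54;  a_206 = 5
  a_207 = 50;  a_208 = 29;  a_209 = 40;  a_210 = 68;  a_211 = 84;  a_212 = 65
  a_213 = 66;  a_214 = 58;  a_215 = 65;  a_216 = 24;  a_217 = 74;  a_218 = 79
  a_219 = 37;  a_220 = 46;  a_221 = 9;  a_222 = 72;  a_223 = 94;  a_224 = 89
  a_225 = 37;  a_226 = 15;  a_227 = 92;  a_228 = 29;  a_229 = 54;  a_230 = 65
  a_231 = 14;  a_232 = 86;  a_233 = 47;  a_234 = 34;  a_235 = 25;  a_236 = 38
  a_237 = 66;  a_238 = 88;  a_239 = 35;  a_240 = 49;  a_241 = 65;  a_242 = 83
  a_243 = 50;  a_244 = 5;  a_245 = 21;  a_246 = 88;  a_247 = 65;  a_248 = 74
  a_249 = 5;  a_250 = 6;  a_251 = 79;  a_252 = 94;  a_253 = 5;  a_254 = 45
  a_255 = 36;  a_256 = 93;  a_257 = 15;  a_258 = 96;  a_259 = 80;  a_260 = 37
  a_261 = 54;  a_262 = 46;  a_263 = 15;  a_264 = 73;  a_265 = 0;  a_266 = 8
  a_267 = 11;  a_268 = 89;  a_269 = 57;  a_270 = 5;  a_271 = 55;  a_272 = 90
  a_273 = 23;  a_274 = 14;  a_275 = 50;  a_276 = 84;  a_277 = 73;  a_278 = 91
  a_279 = 46;  a_280 = 80;  a_281 = 53;  a_282 = 39;  a_283 = 96;  a_284 = 46
  a_285 = 75;  a_286 = 43;  a_287 = 83;  a_288 = 94;  a_289 = 15;  a_290 = 33
  a_291 = 68;  a_292 = 96;  a_293 = 36;  a_294 = 67;  a_295 = 86;  a_296 = 43
  a_297 = 11;  a_298 = 34;  a_299 = 62;  a_300 = 82;  a_301 = 76;  a_302 = 57
  a_303 = 55;  a_304 = 15;  a_305 = 78;  a_306 = 75;  a_307 = 84;  a_308 = 12
  a_309 = 79;  a_310 = 83;  a_311 = 36;  a_312 = 74;  a_313 = 86;  a_314 = 63
  a_315 = 17;  a_316 = 34;  a_317 = 75;  a_318 = 23;  a_319 = 33;  a_320 = 65
  a_321 = 37;  a_322 = 72;  a_323 = 89;  a_324 = 68;  a_325 = 1;  a_326 = 46
  a_327 = 56;  a_328 = 30;  a_329 = 74;  a_330 = 89;  a_331 = 62;  a_332 = 12
  a_333 = 95;  a_334 = 4;  a_335 = 35;  a_336 = 6;  a_337 = 6;  a_338 = 74
  a_339 = 10;  a_340 = 84;  a_341 = 71;  a_342 = 86;  a_343 = 14;  a_344 = 24
  a_345 = 86;  a_346 = 12;  a_347 = 35;  a_348 = 91;  a_349 = 5;  a_350 = 40
  a_351 = 72;  a_352 = 13;  a_353 = 69;  a_354 = 33;  a_355 = 61;  a_356 = 30
  a_357 = 21;  a_358 = 65;  a_359 = 56;  a_360 = 94;  a_361 = 40;  a_362 = 46
  a_363 = 11;  a_364 = 23;  a_365 = 86;  a_366 = 16;  a_367 = 50;  a_368 = 15
  a_369 = 5;  a_370 = 38;  a_371 = 80;  a_372 = 5;  a_373 = 71;  a_374 = 19
  a_375 = 89;  a_376 = 19;  a_377 = 53;  a_378 = 2;  a_379 = 52;  a_380 = 36
  a_381 = 9;  a_382 = 23;  a_383 = 20;  a_384 = 81;  a_385 = 23;  a_386 = 96
  a_387 = 61;  a_388 = 38;  a_389 = 41;  a_390 = 96;  a_391 = 86;  a_392 = 59
  a_393 = 51;  a_394 = 96
a_395 = 69·96 + 86·51 + 67·59 = 25
a_396 = 69·25 + 86·96 + 67·51 = 12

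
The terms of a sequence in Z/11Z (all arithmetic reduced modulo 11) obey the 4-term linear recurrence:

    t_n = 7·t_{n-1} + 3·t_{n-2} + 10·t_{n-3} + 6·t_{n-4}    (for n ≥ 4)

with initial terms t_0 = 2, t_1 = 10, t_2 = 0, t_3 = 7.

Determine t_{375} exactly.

t_4 = 7·7 + 3·0 + 10·10 + 6·2 = 7
t_5 = 7·7 + 3·7 + 10·0 + 6·10 = 9
t_6 = 7·9 + 3·7 + 10·7 + 6·0 = 0
t_7 = 7·0 + 3·9 + 10·7 + 6·7 = 7
t_8 = 7·7 + 3·0 + 10·9 + 6·7 = 5
t_9 = 7·5 + 3·7 + 10·0 + 6·9 = 0
Continuing the recurrence:
  t_10 = 8;  t_11 = 5;  t_12 = 1;  t_13 = 3;  t_14 = 1;  t_15 = 1
  t_16 = 2;  t_17 = 1;  t_18 = 7;  t_19 = 1;  t_20 = 6;  t_21 = 0
  t_22 = 4;  t_23 = 6;  t_24 = 2;  t_25 = 6;  t_26 = 0;  t_27 = 8
  t_28 = 7;  t_29 = 10;  t_30 = 6;  t_31 = 3;  t_32 = 5;  t_33 = 10
  t_34 = 8;  t_35 = 0;  t_36 = 0;  t_37 = 8;  t_38 = 5;  t_39 = 4
  t_40 = 2;  t_41 = 3;  t_42 = 9;  t_43 = 6;  t_44 = 1;  t_45 = 1
  t_46 = 3;  t_47 = 4;  t_48 = 9;  t_49 = 1;  t_50 = 4;  t_51 = 2
  t_52 = 2;  t_53 = 0;  t_54 = 6;  t_55 = 8;  t_56 = 9;  t_57 = 4
  t_58 = 6;  t_59 = 5;  t_60 = 4;  t_61 = 6;  t_62 = 8;  t_63 = 1
  t_64 = 5;  t_65 = 0;  t_66 = 7;  t_67 = 6;  t_68 = 5;  t_69 = 2
  t_70 = 10;  t_71 = 8;  t_72 = 4;  t_73 = 10;  t_74 = 2;  t_75 = 0
  t_76 = 9;  t_77 = 0;  t_78 = 6;  t_79 = 0;  t_80 = 6;  t_81 = 3
  t_82 = 9;  t_83 = 0;  t_84 = 5;  t_85 = 0;  t_86 = 3;  t_87 = 5
  t_88 = 8;  t_89 = 2;  t_90 = 7;  t_91 = 0;  t_92 = 1;  t_93 = 1
  t_94 = 8;  t_95 = 3;  t_96 = 6;  t_97 = 5;  t_98 = 10;  t_99 = 9
  t_100 = 3;  t_101 = 2;  t_102 = 8;  t_103 = 3;  t_104 = 6;  t_105 = 0
  t_106 = 8;  t_107 = 2;  t_108 = 8;  t_109 = 10;  t_110 = 8;  t_111 = 2
  t_112 = 10;  t_113 = 7;  t_114 = 4;  t_115 = 7;  t_116 = 4;  t_117 = 10
  t_118 = 0;  t_119 = 2;  t_120 = 6;  t_121 = 9;  t_122 = 2;  t_123 = 3
  t_124 = 10;  t_125 = 10;  t_126 = 10;  t_127 = 9;  t_128 = 0;  t_129 = 0
  t_130 = 7;  t_131 = 4;  t_132 = 5;  t_133 = 7;  t_134 = 3;  t_135 = 6
  t_136 = 8;  t_137 = 3;  t_138 = 2;  t_139 = 7;  t_140 = 1;  t_141 = 0
  t_142 = 8;  t_143 = 9;  t_144 = 5;  t_145 = 10;  t_146 = 3;  t_147 = 1
  t_148 = 3;  t_149 = 4;  t_150 = 10;  t_151 = 8;  t_152 = 1;  t_153 = 1
  t_154 = 7;  t_155 = 0;  t_156 = 4;  t_157 = 5;  t_158 = 1;  t_159 = 7
  t_160 = 5;  t_161 = 8;  t_162 = 4;  t_163 = 1;  t_164 = 8;  t_165 = 4
  t_166 = 9;  t_167 = 7;  t_168 = 10;  t_169 = 7;  t_170 = 5;  t_171 = 0
  t_172 = 2;  t_173 = 7;  t_174 = 8;  t_175 = 9;  t_176 = 4;  t_177 = 1
  t_178 = 3;  t_179 = 8;  t_180 = 0;  t_181 = 5;  t_182 = 1;  t_183 = 4
  t_184 = 4;  t_185 = 3;  t_186 = 2;  t_187 = 10;  t_188 = 9;  t_189 = 10
  t_190 = 0;  t_191 = 4;  t_192 = 6;  t_193 = 4;  t_194 = 9;  t_195 = 5
  t_196 = 6;  t_197 = 6;  t_198 = 10;  t_199 = 2;  t_200 = 8;  t_201 = 0
  t_202 = 5;  t_203 = 6;  t_204 = 6;  t_205 = 0;  t_206 = 9;  t_207 = 5
  t_208 = 10;  t_209 = 10;  t_210 = 6;  t_211 = 4;  t_212 = 8;  t_213 = 1
  t_214 = 8;  t_215 = 9;  t_216 = 2;  t_217 = 6;  t_218 = 10;  t_219 = 8
  t_220 = 4;  t_221 = 1;  t_222 = 5;  t_223 = 5;  t_224 = 7;  t_225 = 10
  t_226 = 6;  t_227 = 7;  t_228 = 0;  t_229 = 9;  t_230 = 4;  t_231 = 9
  t_232 = 0;  t_233 = 0;  t_234 = 4;  t_235 = 5;  t_236 = 3;  t_237 = 10
  t_238 = 10;  t_239 = 6;  t_240 = 3;  t_241 = 1;  t_242 = 4;  t_243 = 9
  t_244 = 4;  t_245 = 2;  t_246 = 8;  t_247 = 2;  t_248 = 5;  t_249 = 1
  t_250 = 2;  t_251 = 2;  t_252 = 5;  t_253 = 1;  t_254 = 10;  t_255 = 3
  t_256 = 3;  t_257 = 4;  t_258 = 6;  t_259 = 3;  t_260 = 9;  t_261 = 2
  t_262 = 8;  t_263 = 5;  t_264 = 1;  t_265 = 4;  t_266 = 8;  t_267 = 9
  t_268 = 1;  t_269 = 6;  t_270 = 7;  t_271 = 10;  t_272 = 3;  t_273 = 3
  t_274 = 7;  t_275 = 5;  t_276 = 5;  t_277 = 6;  t_278 = 6;  t_279 = 8
  t_280 = 10;  t_281 = 3;  t_282 = 2;  t_283 = 6;  t_284 = 6;  t_285 = 10
  t_286 = 6;  t_287 = 3;  t_288 = 10;  t_289 = 1;  t_290 = 4;  t_291 = 6
  t_292 = 3;  t_293 = 8;  t_294 = 6;  t_295 = 0;  t_296 = 6;  t_297 = 7
  t_298 = 4;  t_299 = 10;  t_300 = 1;  t_301 = 9;  t_302 = 3;  t_303 = 8
  t_304 = 7;  t_305 = 3;  t_306 = 8;  t_307 = 7;  t_308 = 2;  t_309 = 1
  t_310 = 10;  t_311 = 3;  t_312 = 7;  t_313 = 10;  t_314 = 5;  t_315 = 10
  t_316 = 7;  t_317 = 2;  t_318 = 0;  t_319 = 4;  t_320 = 2;  t_321 = 5
  t_322 = 4;  t_323 = 10;  t_324 = 1;  t_325 = 8;  t_326 = 7;  t_327 = 0
  t_328 = 8;  t_329 = 9;  t_330 = 8;  t_331 = 9;  t_332 = 5;  t_333 = 9
  t_334 = 7;  t_335 = 4;  t_336 = 4;  t_337 = 10;  t_338 = 10;  t_339 = 10
  t_340 = 4;  t_341 = 9;  t_342 = 4;  t_343 = 1;  t_344 = 1;  t_345 = 5
  t_346 = 6;  t_347 = 7;  t_348 = 2;  t_349 = 4;  t_350 = 8;  t_351 = 9
  t_352 = 7;  t_353 = 4;  t_354 = 0;  t_355 = 4;  t_356 = 0;  t_357 = 3
  t_358 = 6;  t_359 = 9;  t_360 = 1;  t_361 = 2;  t_362 = 0;  t_363 = 4
  t_364 = 10;  t_365 = 6;  t_366 = 2;  t_367 = 2;  t_368 = 8;  t_369 = 8
  t_370 = 2;  t_371 = 9;  t_372 = 10;  t_373 = 0
t_374 = 7·0 + 3·10 + 10·9 + 6·2 = 0
t_375 = 7·0 + 3·0 + 10·10 + 6·9 = 0

0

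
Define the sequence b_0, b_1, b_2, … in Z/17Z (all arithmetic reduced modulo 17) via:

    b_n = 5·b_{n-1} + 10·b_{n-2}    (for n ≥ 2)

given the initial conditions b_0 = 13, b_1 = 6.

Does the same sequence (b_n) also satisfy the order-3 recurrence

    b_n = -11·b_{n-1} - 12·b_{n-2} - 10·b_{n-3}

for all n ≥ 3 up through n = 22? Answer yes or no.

Terms b_0..b_22: 13, 6, 7, 10, 1, 3, 8, 2, 5, 11, 3, 6, 9, 3, 3, 11, 0, 8, 6, 8, 15, 2, 7
n=3: candidate gives 10, actual b_3 = 10 ✓
n=4: candidate gives 1, actual b_4 = 1 ✓
n=5: candidate gives 3, actual b_5 = 3 ✓
n=6: candidate gives 8, actual b_6 = 8 ✓
n=7: candidate gives 2, actual b_7 = 2 ✓
n=8: candidate gives 5, actual b_8 = 5 ✓
n=9: candidate gives 11, actual b_9 = 11 ✓
n=10: candidate gives 3, actual b_10 = 3 ✓
n=11: candidate gives 6, actual b_11 = 6 ✓
n=12: candidate gives 9, actual b_12 = 9 ✓
n=13: candidate gives 3, actual b_13 = 3 ✓
n=14: candidate gives 3, actual b_14 = 3 ✓
n=15: candidate gives 11, actual b_15 = 11 ✓
n=16: candidate gives 0, actual b_16 = 0 ✓
n=17: candidate gives 8, actual b_17 = 8 ✓
n=18: candidate gives 6, actual b_18 = 6 ✓
n=19: candidate gives 8, actual b_19 = 8 ✓
n=20: candidate gives 15, actual b_20 = 15 ✓
n=21: candidate gives 2, actual b_21 = 2 ✓
n=22: candidate gives 7, actual b_22 = 7 ✓

yes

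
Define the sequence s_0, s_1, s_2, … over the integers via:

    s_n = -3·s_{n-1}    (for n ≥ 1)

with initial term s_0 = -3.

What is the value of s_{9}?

59049

s_1 = -3·-3 = 9
s_2 = -3·9 = -27
s_3 = -3·-27 = 81
s_4 = -3·81 = -243
s_5 = -3·-243 = 729
s_6 = -3·729 = -2187
s_7 = -3·-2187 = 6561
s_8 = -3·6561 = -19683
s_9 = -3·-19683 = 59049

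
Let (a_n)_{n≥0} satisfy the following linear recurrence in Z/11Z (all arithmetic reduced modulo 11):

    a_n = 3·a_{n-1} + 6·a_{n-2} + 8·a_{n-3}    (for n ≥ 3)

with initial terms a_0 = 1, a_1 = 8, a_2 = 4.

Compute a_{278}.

7

a_3 = 3·4 + 6·8 + 8·1 = 2
a_4 = 3·2 + 6·4 + 8·8 = 6
a_5 = 3·6 + 6·2 + 8·4 = 7
a_6 = 3·7 + 6·6 + 8·2 = 7
a_7 = 3·7 + 6·7 + 8·6 = 1
a_8 = 3·1 + 6·7 + 8·7 = 2
a_9 = 3·2 + 6·1 + 8·7 = 2
a_10 = 3·2 + 6·2 + 8·1 = 4
a_11 = 3·4 + 6·2 + 8·2 = 7
a_12 = 3·7 + 6·4 + 8·2 = 6
a_13 = 3·6 + 6·7 + 8·4 = 4
a_14 = 3·4 + 6·6 + 8·7 = 5
a_15 = 3·5 + 6·4 + 8·6 = 10
a_16 = 3·10 + 6·5 + 8·4 = 4
a_17 = 3·4 + 6·10 + 8·5 = 2
a_18 = 3·2 + 6·4 + 8·10 = 0
a_19 = 3·0 + 6·2 + 8·4 = 0
a_20 = 3·0 + 6·0 + 8·2 = 5
a_21 = 3·5 + 6·0 + 8·0 = 4
a_22 = 3·4 + 6·5 + 8·0 = 9
a_23 = 3·9 + 6·4 + 8·5 = 3
a_24 = 3·3 + 6·9 + 8·4 = 7
a_25 = 3·7 + 6·3 + 8·9 = 1
a_26 = 3·1 + 6·7 + 8·3 = 3
a_27 = 3·3 + 6·1 + 8·7 = 5
a_28 = 3·5 + 6·3 + 8·1 = 8
a_29 = 3·8 + 6·5 + 8·3 = 1
a_30 = 3·1 + 6·8 + 8·5 = 3
a_31 = 3·3 + 6·1 + 8·8 = 2
a_32 = 3·2 + 6·3 + 8·1 = 10
a_33 = 3·10 + 6·2 + 8·3 = 0
a_34 = 3·0 + 6·10 + 8·2 = 10
a_35 = 3·10 + 6·0 + 8·10 = 0
a_36 = 3·0 + 6·10 + 8·0 = 5
a_37 = 3·5 + 6·0 + 8·10 = 7
a_38 = 3·7 + 6·5 + 8·0 = 7
a_39 = 3·7 + 6·7 + 8·5 = 4
a_40 = 3·4 + 6·7 + 8·7 = 0
a_41 = 3·0 + 6·4 + 8·7 = 3
a_42 = 3·3 + 6·0 + 8·4 = 8
a_43 = 3·8 + 6·3 + 8·0 = 9
a_44 = 3·9 + 6·8 + 8·3 = 0
a_45 = 3·0 + 6·9 + 8·8 = 8
a_46 = 3·8 + 6·0 + 8·9 = 8
a_47 = 3·8 + 6·8 + 8·0 = 6
a_48 = 3·6 + 6·8 + 8·8 = 9
a_49 = 3·9 + 6·6 + 8·8 = 6
a_50 = 3·6 + 6·9 + 8·6 = 10
a_51 = 3·10 + 6·6 + 8·9 = 6
a_52 = 3·6 + 6·10 + 8·6 = 5
a_53 = 3·5 + 6·6 + 8·10 = 10
a_54 = 3·10 + 6·5 + 8·6 = 9
a_55 = 3·9 + 6·10 + 8·5 = 6
a_56 = 3·6 + 6·9 + 8·10 = 9
a_57 = 3·9 + 6·6 + 8·9 = 3
a_58 = 3·3 + 6·9 + 8·6 = 1
a_59 = 3·1 + 6·3 + 8·9 = 5
a_60 = 3·5 + 6·1 + 8·3 = 1
a_61 = 3·1 + 6·5 + 8·1 = 8
a_62 = 3·8 + 6·1 + 8·5 = 4
(a_60, a_61, a_62) = (1, 8, 4) = (a_0, a_1, a_2), so the sequence has period 60.
278 ≡ 38 (mod 60), hence a_278 = a_38 = 7.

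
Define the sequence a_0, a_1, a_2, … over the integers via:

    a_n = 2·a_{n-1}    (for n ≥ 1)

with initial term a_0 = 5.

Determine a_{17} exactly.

a_1 = 2·5 = 10
a_2 = 2·10 = 20
a_3 = 2·20 = 40
a_4 = 2·40 = 80
a_5 = 2·80 = 160
a_6 = 2·160 = 320
a_7 = 2·320 = 640
a_8 = 2·640 = 1280
a_9 = 2·1280 = 2560
a_10 = 2·2560 = 5120
a_11 = 2·5120 = 10240
a_12 = 2·10240 = 20480
a_13 = 2·20480 = 40960
a_14 = 2·40960 = 81920
a_15 = 2·81920 = 163840
a_16 = 2·163840 = 327680
a_17 = 2·327680 = 655360

655360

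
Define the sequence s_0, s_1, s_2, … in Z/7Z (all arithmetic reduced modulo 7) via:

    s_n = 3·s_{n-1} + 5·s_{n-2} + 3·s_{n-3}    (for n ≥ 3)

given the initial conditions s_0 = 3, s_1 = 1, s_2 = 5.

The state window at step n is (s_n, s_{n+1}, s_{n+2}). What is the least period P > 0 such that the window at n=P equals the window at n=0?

48

n=0: window = (3, 1, 5)
n=1: window = (1, 5, 1)
n=2: window = (5, 1, 3)
n=3: window = (1, 3, 1)
n=4: window = (3, 1, 0)
n=5: window = (1, 0, 0)
n=6: window = (0, 0, 3)
n=7: window = (0, 3, 2)
n=8: window = (3, 2, 0)
n=9: window = (2, 0, 5)
n=10: window = (0, 5, 0)
n=11: window = (5, 0, 4)
n=12: window = (0, 4, 6)
n=13: window = (4, 6, 3)
n=14: window = (6, 3, 2)
n=15: window = (3, 2, 4)
n=16: window = (2, 4, 3)
n=17: window = (4, 3, 0)
n=18: window = (3, 0, 6)
n=19: window = (0, 6, 6)
n=20: window = (6, 6, 6)
n=21: window = (6, 6, 3)
n=22: window = (6, 3, 1)
n=23: window = (3, 1, 1)
n=24: window = (1, 1, 3)
n=25: window = (1, 3, 3)
n=26: window = (3, 3, 6)
n=27: window = (3, 6, 0)
n=28: window = (6, 0, 4)
n=29: window = (0, 4, 2)
n=30: window = (4, 2, 5)
n=31: window = (2, 5, 2)
n=32: window = (5, 2, 2)
n=33: window = (2, 2, 3)
n=34: window = (2, 3, 4)
n=35: window = (3, 4, 5)
n=36: window = (4, 5, 2)
n=37: window = (5, 2, 1)
n=38: window = (2, 1, 0)
n=39: window = (1, 0, 4)
n=40: window = (0, 4, 1)
…
n=46: window = (3, 5, 3)
n=47: window = (5, 3, 1)
n=48: window = (3, 1, 5)
window at n=48 equals window at n=0 → period = 48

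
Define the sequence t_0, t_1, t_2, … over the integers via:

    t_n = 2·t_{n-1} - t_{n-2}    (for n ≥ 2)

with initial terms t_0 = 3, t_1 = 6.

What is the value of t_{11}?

36

t_2 = 2·6 + -1·3 = 9
t_3 = 2·9 + -1·6 = 12
t_4 = 2·12 + -1·9 = 15
t_5 = 2·15 + -1·12 = 18
t_6 = 2·18 + -1·15 = 21
t_7 = 2·21 + -1·18 = 24
t_8 = 2·24 + -1·21 = 27
t_9 = 2·27 + -1·24 = 30
t_10 = 2·30 + -1·27 = 33
t_11 = 2·33 + -1·30 = 36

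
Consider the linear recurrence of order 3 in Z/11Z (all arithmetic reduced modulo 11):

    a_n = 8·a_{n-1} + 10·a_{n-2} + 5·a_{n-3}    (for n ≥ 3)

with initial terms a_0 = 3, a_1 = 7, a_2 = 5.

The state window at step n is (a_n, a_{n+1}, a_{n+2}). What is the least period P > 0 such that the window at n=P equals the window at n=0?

15

n=0: window = (3, 7, 5)
n=1: window = (7, 5, 4)
n=2: window = (5, 4, 7)
n=3: window = (4, 7, 0)
n=4: window = (7, 0, 2)
n=5: window = (0, 2, 7)
n=6: window = (2, 7, 10)
n=7: window = (7, 10, 6)
n=8: window = (10, 6, 7)
n=9: window = (6, 7, 1)
n=10: window = (7, 1, 9)
n=11: window = (1, 9, 7)
n=12: window = (9, 7, 8)
n=13: window = (7, 8, 3)
n=14: window = (8, 3, 7)
n=15: window = (3, 7, 5)
window at n=15 equals window at n=0 → period = 15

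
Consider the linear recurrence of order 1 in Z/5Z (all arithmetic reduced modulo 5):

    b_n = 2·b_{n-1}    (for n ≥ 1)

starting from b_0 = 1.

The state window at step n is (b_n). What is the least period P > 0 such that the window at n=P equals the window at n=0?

4

n=0: window = (1)
n=1: window = (2)
n=2: window = (4)
n=3: window = (3)
n=4: window = (1)
window at n=4 equals window at n=0 → period = 4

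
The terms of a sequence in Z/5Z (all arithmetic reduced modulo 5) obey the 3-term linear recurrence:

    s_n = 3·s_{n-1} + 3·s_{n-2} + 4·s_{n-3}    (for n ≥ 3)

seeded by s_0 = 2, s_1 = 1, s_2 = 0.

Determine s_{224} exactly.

0

s_3 = 3·0 + 3·1 + 4·2 = 1
s_4 = 3·1 + 3·0 + 4·1 = 2
s_5 = 3·2 + 3·1 + 4·0 = 4
s_6 = 3·4 + 3·2 + 4·1 = 2
s_7 = 3·2 + 3·4 + 4·2 = 1
s_8 = 3·1 + 3·2 + 4·4 = 0
(s_6, s_7, s_8) = (2, 1, 0) = (s_0, s_1, s_2), so the sequence has period 6.
224 ≡ 2 (mod 6), hence s_224 = s_2 = 0.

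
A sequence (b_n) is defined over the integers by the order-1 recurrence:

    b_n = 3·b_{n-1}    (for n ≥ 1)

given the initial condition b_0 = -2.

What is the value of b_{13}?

b_1 = 3·-2 = -6
b_2 = 3·-6 = -18
b_3 = 3·-18 = -54
b_4 = 3·-54 = -162
b_5 = 3·-162 = -486
b_6 = 3·-486 = -1458
b_7 = 3·-1458 = -4374
b_8 = 3·-4374 = -13122
b_9 = 3·-13122 = -39366
b_10 = 3·-39366 = -118098
b_11 = 3·-118098 = -354294
b_12 = 3·-354294 = -1062882
b_13 = 3·-1062882 = -3188646

-3188646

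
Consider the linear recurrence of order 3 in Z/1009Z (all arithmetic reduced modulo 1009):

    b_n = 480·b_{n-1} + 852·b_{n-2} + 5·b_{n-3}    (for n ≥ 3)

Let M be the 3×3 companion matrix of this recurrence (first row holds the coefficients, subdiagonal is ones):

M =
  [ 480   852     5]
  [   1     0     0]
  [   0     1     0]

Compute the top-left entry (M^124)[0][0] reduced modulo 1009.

717

(M^124)[0][0] is the top entry after applying M 124 times to the unit state (1, 0, 0). Equivalently it is h_{126} for the auxiliary sequence (h_n) obeying the same recurrence with h_2 = 1 and h_i = 0 for 0 ≤ i < 2:
h_3 = 480·1 + 852·0 + 5·0 = 480
h_4 = 480·480 + 852·1 + 5·0 = 191
h_5 = 480·191 + 852·480 + 5·1 = 181
h_6 = 480·181 + 852·191 + 5·480 = 771
h_7 = 480·771 + 852·181 + 5·191 = 567
h_8 = 480·567 + 852·771 + 5·181 = 668
Continuing the recurrence:
  h_9 = 379;  h_10 = 168;  h_11 = 261;  h_12 = 908;  h_13 = 175;  h_14 = 262
  h_15 = 916;  h_16 = 866;  h_17 = 748;  h_18 = 633;  h_19 = 33;  h_20 = 919
  h_21 = 189;  h_22 = 79;  h_23 = 734;  h_24 = 829;  h_25 = 557;  h_26 = 626
  h_27 = 241;  h_28 = 3;  h_29 = 30;  h_30 = 1008;  h_31 = 879;  h_32 = 465
  h_33 = 436;  h_34 = 419;  h_35 = 796;  h_36 = 642;  h_37 = 636;  h_38 = 612
  h_39 = 363;  h_40 = 616;  h_41 = 598;  h_42 = 433;  h_43 = 999;  h_44 = 839
  h_45 = 837;  h_46 = 584;  h_47 = 747;  h_48 = 645;  h_49 = 504;  h_50 = 103
  h_51 = 780;  h_52 = 536;  h_53 = 129;  h_54 = 839;  h_55 = 718;  h_56 = 663
  h_57 = 846;  h_58 = 861;  h_59 = 244;  h_60 = 299;  h_61 = 545;  h_62 = 960
  h_63 = 373;  h_64 = 775;  h_65 = 404;  h_66 = 453;  h_67 = 483;  h_68 = 290
  h_69 = 49;  h_70 = 585;  h_71 = 109;  h_72 = 71;  h_73 = 721;  h_74 = 490
  h_75 = 269;  h_76 = 300;  h_77 = 290;  h_78 = 617;  h_79 = 889;  h_80 = 349
  h_81 = 762;  h_82 = 604;  h_83 = 501;  h_84 = 130;  h_85 = 889;  h_86 = 170
  h_87 = 190;  h_88 = 343;  h_89 = 454;  h_90 = 552;  h_91 = 660;  h_92 = 336
  h_93 = 889;  h_94 = 911;  h_95 = 723;  h_96 = 604;  h_97 = 353;  h_98 = 534
  h_99 = 101;  h_100 = 713;  h_101 = 119;  h_102 = 170;  h_103 = 897;  h_104 = 865
  h_105 = 773;  h_106 = 587;  h_107 = 257;  h_108 = 760;  h_109 = 470;  h_110 = 611
  h_111 = 301;  h_112 = 453;  h_113 = 699;  h_114 = 537;  h_115 = 950;  h_116 = 847
  h_117 = 782;  h_118 = 935;  h_119 = 318;  h_120 = 674;  h_121 = 794;  h_122 = 426
  h_123 = 454;  h_124 = 631
h_125 = 480·631 + 852·454 + 5·426 = 653
h_126 = 480·653 + 852·631 + 5·454 = 717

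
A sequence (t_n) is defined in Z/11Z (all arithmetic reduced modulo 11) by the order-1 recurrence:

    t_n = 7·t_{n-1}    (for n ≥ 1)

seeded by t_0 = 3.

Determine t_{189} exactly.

2

t_1 = 7·3 = 10
t_2 = 7·10 = 4
t_3 = 7·4 = 6
t_4 = 7·6 = 9
t_5 = 7·9 = 8
t_6 = 7·8 = 1
t_7 = 7·1 = 7
t_8 = 7·7 = 5
t_9 = 7·5 = 2
t_10 = 7·2 = 3
(t_10) = (3) = (t_0), so the sequence has period 10.
189 ≡ 9 (mod 10), hence t_189 = t_9 = 2.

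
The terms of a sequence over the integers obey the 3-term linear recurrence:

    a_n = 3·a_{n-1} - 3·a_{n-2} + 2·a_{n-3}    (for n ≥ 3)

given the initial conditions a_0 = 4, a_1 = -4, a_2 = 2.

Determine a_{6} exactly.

214

a_3 = 3·2 + -3·-4 + 2·4 = 26
a_4 = 3·26 + -3·2 + 2·-4 = 64
a_5 = 3·64 + -3·26 + 2·2 = 118
a_6 = 3·118 + -3·64 + 2·26 = 214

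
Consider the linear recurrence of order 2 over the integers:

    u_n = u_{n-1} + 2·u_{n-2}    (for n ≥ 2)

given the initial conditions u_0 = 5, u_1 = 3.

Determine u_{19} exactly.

1398099

u_2 = 1·3 + 2·5 = 13
u_3 = 1·13 + 2·3 = 19
u_4 = 1·19 + 2·13 = 45
u_5 = 1·45 + 2·19 = 83
u_6 = 1·83 + 2·45 = 173
u_7 = 1·173 + 2·83 = 339
u_8 = 1·339 + 2·173 = 685
u_9 = 1·685 + 2·339 = 1363
u_10 = 1·1363 + 2·685 = 2733
u_11 = 1·2733 + 2·1363 = 5459
u_12 = 1·5459 + 2·2733 = 10925
u_13 = 1·10925 + 2·5459 = 21843
u_14 = 1·21843 + 2·10925 = 43693
u_15 = 1·43693 + 2·21843 = 87379
u_16 = 1·87379 + 2·43693 = 174765
u_17 = 1·174765 + 2·87379 = 349523
u_18 = 1·349523 + 2·174765 = 699053
u_19 = 1·699053 + 2·349523 = 1398099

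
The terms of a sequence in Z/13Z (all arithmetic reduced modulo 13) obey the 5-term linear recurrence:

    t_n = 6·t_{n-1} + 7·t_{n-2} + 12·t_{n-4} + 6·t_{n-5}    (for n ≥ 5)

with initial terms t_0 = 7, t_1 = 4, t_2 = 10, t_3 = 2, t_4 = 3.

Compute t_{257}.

t_5 = 6·3 + 7·2 + 0·10 + 12·4 + 6·7 = 5
t_6 = 6·5 + 7·3 + 0·2 + 12·10 + 6·4 = 0
t_7 = 6·0 + 7·5 + 0·3 + 12·2 + 6·10 = 2
t_8 = 6·2 + 7·0 + 0·5 + 12·3 + 6·2 = 8
t_9 = 6·8 + 7·2 + 0·0 + 12·5 + 6·3 = 10
t_10 = 6·10 + 7·8 + 0·2 + 12·0 + 6·5 = 3
Continuing the recurrence:
  t_11 = 8;  t_12 = 8;  t_13 = 12;  t_14 = 3;  t_15 = 8;  t_16 = 5
  t_17 = 5;  t_18 = 4;  t_19 = 4;  t_20 = 4;  t_21 = 12;  t_22 = 9
  t_23 = 2;  t_24 = 4;  t_25 = 11;  t_26 = 1;  t_27 = 5;  t_28 = 6
  t_29 = 6;  t_30 = 0;  t_31 = 4;  t_32 = 9;  t_33 = 8;  t_34 = 4
  t_35 = 11;  t_36 = 5;  t_37 = 10;  t_38 = 9;  t_39 = 7;  t_40 = 10
  t_41 = 12;  t_42 = 11;  t_43 = 2;  t_44 = 4;  t_45 = 8;  t_46 = 7
  t_47 = 6;  t_48 = 2;  t_49 = 5;  t_50 = 7;  t_51 = 9;  t_52 = 7
  t_53 = 8;  t_54 = 3;  t_55 = 3;  t_56 = 8;  t_57 = 12;  t_58 = 4
  t_59 = 6;  t_60 = 9;  t_61 = 2;  t_62 = 0;  t_63 = 6;  t_64 = 11
  t_65 = 4;  t_66 = 9;  t_67 = 11;  t_68 = 11;  t_69 = 10;  t_70 = 9
  t_71 = 11;  t_72 = 2;  t_73 = 2;  t_74 = 12;  t_75 = 12;  t_76 = 12
  t_77 = 10;  t_78 = 1;  t_79 = 6;  t_80 = 12;  t_81 = 7;  t_82 = 3
  t_83 = 2;  t_84 = 5;  t_85 = 5;  t_86 = 0;  t_87 = 12;  t_88 = 1
  t_89 = 11;  t_90 = 12;  t_91 = 7;  t_92 = 2;  t_93 = 4;  t_94 = 1
  t_95 = 8;  t_96 = 4;  t_97 = 10;  t_98 = 7;  t_99 = 6;  t_100 = 12
  t_101 = 11;  t_102 = 8;  t_103 = 5;  t_104 = 6;  t_105 = 2;  t_106 = 8
  t_107 = 1;  t_108 = 8;  t_109 = 11;  t_110 = 9;  t_111 = 9;  t_112 = 11
  t_113 = 10;  t_114 = 12;  t_115 = 5;  t_116 = 1;  t_117 = 6;  t_118 = 0
  t_119 = 5;  t_120 = 7;  t_121 = 12;  t_122 = 1;  t_123 = 7;  t_124 = 7
  t_125 = 4;  t_126 = 1;  t_127 = 7;  t_128 = 6;  t_129 = 6;  t_130 = 10
  t_131 = 10;  t_132 = 10;  t_133 = 4;  t_134 = 3;  t_135 = 5;  t_136 = 10
  t_137 = 8;  t_138 = 9;  t_139 = 6;  t_140 = 2;  t_141 = 2;  t_142 = 0
  t_143 = 10;  t_144 = 3;  t_145 = 7;  t_146 = 10;  t_147 = 8;  t_148 = 6
  t_149 = 12;  t_150 = 3;  t_151 = 11;  t_152 = 12;  t_153 = 4;  t_154 = 8
  t_155 = 5;  t_156 = 10;  t_157 = 7;  t_158 = 11;  t_159 = 2;  t_160 = 5
  t_161 = 6;  t_162 = 11;  t_163 = 3;  t_164 = 11;  t_165 = 7;  t_166 = 1
  t_167 = 1;  t_168 = 7;  t_169 = 4;  t_170 = 10;  t_171 = 2;  t_172 = 3
  t_173 = 5;  t_174 = 0;  t_175 = 2;  t_176 = 8;  t_177 = 10;  t_178 = 3
  t_179 = 8;  t_180 = 8;  t_181 = 12;  t_182 = 3;  t_183 = 8;  t_184 = 5
  t_185 = 5;  t_186 = 4;  t_187 = 4;  t_188 = 4;  t_189 = 12;  t_190 = 9
  t_191 = 2;  t_192 = 4;  t_193 = 11;  t_194 = 1;  t_195 = 5;  t_196 = 6
  t_197 = 6;  t_198 = 0;  t_199 = 4;  t_200 = 9;  t_201 = 8;  t_202 = 4
  t_203 = 11;  t_204 = 5;  t_205 = 10;  t_206 = 9;  t_207 = 7;  t_208 = 10
  t_209 = 12;  t_210 = 11;  t_211 = 2;  t_212 = 4;  t_213 = 8;  t_214 = 7
  t_215 = 6;  t_216 = 2;  t_217 = 5;  t_218 = 7;  t_219 = 9;  t_220 = 7
  t_221 = 8;  t_222 = 3;  t_223 = 3;  t_224 = 8;  t_225 = 12;  t_226 = 4
  t_227 = 6;  t_228 = 9;  t_229 = 2;  t_230 = 0;  t_231 = 6;  t_232 = 11
  t_233 = 4;  t_234 = 9;  t_235 = 11;  t_236 = 11;  t_237 = 10;  t_238 = 9
  t_239 = 11;  t_240 = 2;  t_241 = 2;  t_242 = 12;  t_243 = 12;  t_244 = 12
  t_245 = 10;  t_246 = 1;  t_247 = 6;  t_248 = 12;  t_249 = 7;  t_250 = 3
  t_251 = 2;  t_252 = 5;  t_253 = 5;  t_254 = 0;  t_255 = 12
t_256 = 6·12 + 7·0 + 0·5 + 12·5 + 6·2 = 1
t_257 = 6·1 + 7·12 + 0·0 + 12·5 + 6·5 = 11

11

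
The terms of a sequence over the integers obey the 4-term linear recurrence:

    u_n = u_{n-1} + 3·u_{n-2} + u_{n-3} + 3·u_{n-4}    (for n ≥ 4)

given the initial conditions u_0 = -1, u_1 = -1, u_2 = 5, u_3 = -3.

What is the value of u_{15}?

97137

u_4 = 1·-3 + 3·5 + 1·-1 + 3·-1 = 8
u_5 = 1·8 + 3·-3 + 1·5 + 3·-1 = 1
u_6 = 1·1 + 3·8 + 1·-3 + 3·5 = 37
u_7 = 1·37 + 3·1 + 1·8 + 3·-3 = 39
u_8 = 1·39 + 3·37 + 1·1 + 3·8 = 175
u_9 = 1·175 + 3·39 + 1·37 + 3·1 = 332
u_10 = 1·332 + 3·175 + 1·39 + 3·37 = 1007
u_11 = 1·1007 + 3·332 + 1·175 + 3·39 = 2295
u_12 = 1·2295 + 3·1007 + 1·332 + 3·175 = 6173
u_13 = 1·6173 + 3·2295 + 1·1007 + 3·332 = 15061
u_14 = 1·15061 + 3·6173 + 1·2295 + 3·1007 = 38896
u_15 = 1·38896 + 3·15061 + 1·6173 + 3·2295 = 97137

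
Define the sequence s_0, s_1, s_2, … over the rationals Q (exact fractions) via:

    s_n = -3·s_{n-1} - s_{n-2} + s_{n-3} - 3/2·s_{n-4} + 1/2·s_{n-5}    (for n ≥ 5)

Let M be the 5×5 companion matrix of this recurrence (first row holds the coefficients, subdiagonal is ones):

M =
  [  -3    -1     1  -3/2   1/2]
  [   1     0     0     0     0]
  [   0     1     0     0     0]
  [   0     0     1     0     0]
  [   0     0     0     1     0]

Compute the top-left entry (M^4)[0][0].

95/2

(M^4)[0][0] is the top entry after applying M 4 times to the unit state (1, 0, 0, 0, 0). Equivalently it is h_{8} for the auxiliary sequence (h_n) obeying the same recurrence with h_4 = 1 and h_i = 0 for 0 ≤ i < 4:
h_5 = -3·1 + -1·0 + 1·0 + -3/2·0 + 1/2·0 = -3
h_6 = -3·-3 + -1·1 + 1·0 + -3/2·0 + 1/2·0 = 8
h_7 = -3·8 + -1·-3 + 1·1 + -3/2·0 + 1/2·0 = -20
h_8 = -3·-20 + -1·8 + 1·-3 + -3/2·1 + 1/2·0 = 95/2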